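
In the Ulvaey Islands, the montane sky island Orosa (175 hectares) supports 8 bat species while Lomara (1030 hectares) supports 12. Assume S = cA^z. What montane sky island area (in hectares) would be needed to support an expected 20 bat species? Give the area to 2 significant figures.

9600 hectares

z = ln(12/8) / ln(1030/175) = 0.4055 / 1.7725 = 0.2287
c = 8 / 175^0.2287 = 8 / 3.259 = 2.455
A = (20/2.455)^(1/0.2287) ⇒ ln A = ln(8.148)/0.2287 = 9.1704
A = e^9.1704 ≈ 9609 hectares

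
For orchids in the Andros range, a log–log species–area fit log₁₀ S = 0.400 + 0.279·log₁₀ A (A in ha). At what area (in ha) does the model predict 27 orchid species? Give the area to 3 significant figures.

4970 ha

27 = 2.512 × A^0.279  ⇒  A^0.279 = 27/2.512 = 10.75
ln A = ln(10.75) / 0.279 = 2.3748 / 0.279 = 8.5118
A = e^8.5118 ≈ 4973 ha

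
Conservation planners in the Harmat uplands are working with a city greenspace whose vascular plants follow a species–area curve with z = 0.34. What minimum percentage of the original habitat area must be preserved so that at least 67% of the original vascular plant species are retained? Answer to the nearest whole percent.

Need (A_new/A_old)^0.34 = 0.67, so A_new/A_old = 0.67^(1/0.34) = 0.67^2.941
ln(A_new/A_old) = ln 0.67 / 0.34 = -0.4005 / 0.34 = -1.1779
A_new/A_old = e^-1.1779 ≈ 0.3079

31%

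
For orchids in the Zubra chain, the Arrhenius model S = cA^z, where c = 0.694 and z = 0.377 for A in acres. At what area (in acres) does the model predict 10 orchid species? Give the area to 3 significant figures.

10 = 0.694 × A^0.377  ⇒  A^0.377 = 10/0.694 = 14.41
ln A = ln(14.41) / 0.377 = 2.6679 / 0.377 = 7.0766
A = e^7.0766 ≈ 1184 acres

1180 acres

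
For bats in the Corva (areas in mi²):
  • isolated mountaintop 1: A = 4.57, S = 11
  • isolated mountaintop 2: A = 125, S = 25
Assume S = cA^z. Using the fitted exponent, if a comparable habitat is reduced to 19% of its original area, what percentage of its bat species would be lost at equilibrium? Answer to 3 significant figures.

33.8%

z = ln(25/11) / ln(125/4.57) = 0.8210 / 3.3088 = 0.2481
S_new/S_old = (A_new/A_old)^z = 0.19^0.2481 = exp(0.2481 × -1.6607) = 0.6623
Fraction lost = 1 − 0.6623 = 0.3377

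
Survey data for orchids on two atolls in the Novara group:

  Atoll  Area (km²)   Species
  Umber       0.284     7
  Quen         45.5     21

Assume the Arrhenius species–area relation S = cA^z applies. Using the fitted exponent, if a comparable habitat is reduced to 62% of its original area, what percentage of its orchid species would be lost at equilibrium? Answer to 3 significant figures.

z = ln(21/7) / ln(45.5/0.284) = 1.0986 / 5.0765 = 0.2164
S_new/S_old = (A_new/A_old)^z = 0.62^0.2164 = exp(0.2164 × -0.4780) = 0.9017
Fraction lost = 1 − 0.9017 = 0.09828

9.83%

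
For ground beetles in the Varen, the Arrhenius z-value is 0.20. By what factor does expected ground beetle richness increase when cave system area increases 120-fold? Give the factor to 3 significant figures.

S₂/S₁ = (A₂/A₁)^z = 120^0.2
ln(S₂/S₁) = 0.2 × ln 120 = 0.2 × 4.7875 = 0.9575
S₂/S₁ = e^0.9575 ≈ 2.605

2.61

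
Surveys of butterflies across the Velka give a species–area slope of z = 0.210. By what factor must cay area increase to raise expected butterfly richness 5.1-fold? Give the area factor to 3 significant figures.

(A₂/A₁)^0.21 = 5.1, so A₂/A₁ = 5.1^(1/0.21) = 5.1^4.762
ln(A₂/A₁) = ln 5.1 / 0.21 = 1.6292 / 0.21 = 7.7583
A₂/A₁ = e^7.7583 ≈ 2341

2340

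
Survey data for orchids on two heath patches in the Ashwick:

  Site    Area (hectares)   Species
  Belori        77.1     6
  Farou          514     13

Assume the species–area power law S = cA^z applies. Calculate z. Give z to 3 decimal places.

0.408

Taking logs: ln S = ln c + z ln A, so z = (ln S₂ − ln S₁)/(ln A₂ − ln A₁).
z = ln(13/6) / ln(514/77.1) = ln(2.167) / ln(6.667) = 0.7732 / 1.8971 = 0.4076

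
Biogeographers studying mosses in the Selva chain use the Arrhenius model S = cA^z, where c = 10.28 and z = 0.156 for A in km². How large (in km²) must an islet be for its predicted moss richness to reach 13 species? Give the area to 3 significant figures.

4.50 km²

13 = 10.28 × A^0.156  ⇒  A^0.156 = 13/10.28 = 1.265
ln A = ln(1.265) / 0.156 = 0.2347 / 0.156 = 1.5048
A = e^1.5048 ≈ 4.503 km²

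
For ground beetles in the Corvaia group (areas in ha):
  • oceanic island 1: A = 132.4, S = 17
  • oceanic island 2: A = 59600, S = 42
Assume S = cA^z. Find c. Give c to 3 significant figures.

z = ln(S₂/S₁) / ln(A₂/A₁) = ln(42/17) / ln(59600/132.4) = 0.9045 / 6.1096 = 0.1480
c = S₁ / A₁^z = 17 / 132.4^0.1480 = 17 / 2.061 = 8.248

8.25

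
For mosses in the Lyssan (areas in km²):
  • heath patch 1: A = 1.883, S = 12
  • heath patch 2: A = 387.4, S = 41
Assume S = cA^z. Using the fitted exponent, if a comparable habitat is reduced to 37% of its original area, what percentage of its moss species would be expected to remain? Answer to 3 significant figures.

79.5%

z = ln(41/12) / ln(387.4/1.883) = 1.2287 / 5.3266 = 0.2307
S_new/S_old = (A_new/A_old)^z = 0.37^0.2307 = exp(0.2307 × -0.9943) = 0.7951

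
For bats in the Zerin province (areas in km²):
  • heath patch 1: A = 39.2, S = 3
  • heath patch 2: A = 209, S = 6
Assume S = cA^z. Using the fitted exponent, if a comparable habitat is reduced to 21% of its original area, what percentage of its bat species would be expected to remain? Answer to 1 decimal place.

52.4%

z = ln(6/3) / ln(209/39.2) = 0.6931 / 1.6737 = 0.4142
S_new/S_old = (A_new/A_old)^z = 0.21^0.4142 = exp(0.4142 × -1.5606) = 0.524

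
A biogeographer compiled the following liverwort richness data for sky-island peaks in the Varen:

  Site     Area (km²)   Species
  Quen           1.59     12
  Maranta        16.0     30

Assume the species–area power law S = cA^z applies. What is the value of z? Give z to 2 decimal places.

0.40

Taking logs: ln S = ln c + z ln A, so z = (ln S₂ − ln S₁)/(ln A₂ − ln A₁).
z = ln(30/12) / ln(16/1.59) = ln(2.5) / ln(10.06) = 0.9163 / 2.3089 = 0.3969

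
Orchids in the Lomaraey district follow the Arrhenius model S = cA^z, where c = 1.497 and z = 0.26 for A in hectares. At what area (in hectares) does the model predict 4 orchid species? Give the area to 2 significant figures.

4 = 1.497 × A^0.26  ⇒  A^0.26 = 4/1.497 = 2.672
ln A = ln(2.672) / 0.26 = 0.9828 / 0.26 = 3.7801
A = e^3.7801 ≈ 43.82 hectares

44 hectares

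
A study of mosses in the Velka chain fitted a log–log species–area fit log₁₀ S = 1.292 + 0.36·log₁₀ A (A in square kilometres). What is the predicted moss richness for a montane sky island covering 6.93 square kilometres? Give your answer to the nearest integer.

S = 19.59 × 6.93^0.36
ln S = ln 19.59 + 0.36 × ln 6.93 = 2.9749 + 0.36 × 1.9359 = 3.6718
S = e^3.6718 ≈ 39.32

39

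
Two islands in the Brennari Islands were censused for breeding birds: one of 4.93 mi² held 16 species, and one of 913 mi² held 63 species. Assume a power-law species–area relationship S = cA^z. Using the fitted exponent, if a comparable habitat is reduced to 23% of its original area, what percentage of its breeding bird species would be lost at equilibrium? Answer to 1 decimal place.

z = ln(63/16) / ln(913/4.93) = 1.3705 / 5.2214 = 0.2625
S_new/S_old = (A_new/A_old)^z = 0.23^0.2625 = exp(0.2625 × -1.4697) = 0.6799
Fraction lost = 1 − 0.6799 = 0.3201

32.0%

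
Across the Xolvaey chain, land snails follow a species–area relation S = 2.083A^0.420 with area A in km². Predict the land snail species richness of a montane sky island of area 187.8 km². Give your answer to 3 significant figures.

18.8

S = 2.083 × 187.8^0.42 = 2.083 × 9.015 ≈ 18.78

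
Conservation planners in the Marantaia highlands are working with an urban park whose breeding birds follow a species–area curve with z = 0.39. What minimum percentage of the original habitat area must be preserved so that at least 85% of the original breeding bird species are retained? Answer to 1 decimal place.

Need (A_new/A_old)^0.39 = 0.85, so A_new/A_old = 0.85^(1/0.39) = 0.85^2.564
ln(A_new/A_old) = ln 0.85 / 0.39 = -0.1625 / 0.39 = -0.4167
A_new/A_old = e^-0.4167 ≈ 0.6592

65.9%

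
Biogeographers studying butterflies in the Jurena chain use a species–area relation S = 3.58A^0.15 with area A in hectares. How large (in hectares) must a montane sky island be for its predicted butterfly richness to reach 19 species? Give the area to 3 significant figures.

19 = 3.58 × A^0.15  ⇒  A^0.15 = 19/3.58 = 5.307
ln A = ln(5.307) / 0.15 = 1.6691 / 0.15 = 11.1272
A = e^11.1272 ≈ 67994 hectares

68000 hectares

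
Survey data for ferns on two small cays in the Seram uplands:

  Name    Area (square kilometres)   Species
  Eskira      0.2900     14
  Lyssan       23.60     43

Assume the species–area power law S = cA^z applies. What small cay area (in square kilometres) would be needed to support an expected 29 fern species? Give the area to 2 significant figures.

5.0 square kilometres

z = ln(43/14) / ln(23.6/0.29) = 1.1221 / 4.3991 = 0.2551
c = 14 / 0.29^0.2551 = 14 / 0.7292 = 19.2
A = (29/19.2)^(1/0.2551) ⇒ ln A = ln(1.511)/0.2551 = 1.6170
A = e^1.6170 ≈ 5.038 square kilometres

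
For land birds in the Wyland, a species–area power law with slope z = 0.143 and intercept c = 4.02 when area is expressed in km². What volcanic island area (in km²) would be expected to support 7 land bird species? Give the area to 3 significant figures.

7 = 4.02 × A^0.143  ⇒  A^0.143 = 7/4.02 = 1.741
ln A = ln(1.741) / 0.143 = 0.5546 / 0.143 = 3.8785
A = e^3.8785 ≈ 48.35 km²

48.4 km²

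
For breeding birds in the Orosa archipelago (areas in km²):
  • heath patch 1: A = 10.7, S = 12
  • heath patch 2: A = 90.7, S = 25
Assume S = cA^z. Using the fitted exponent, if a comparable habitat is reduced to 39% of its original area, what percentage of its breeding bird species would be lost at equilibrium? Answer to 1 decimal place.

27.6%

z = ln(25/12) / ln(90.7/10.7) = 0.7340 / 2.1373 = 0.3434
S_new/S_old = (A_new/A_old)^z = 0.39^0.3434 = exp(0.3434 × -0.9416) = 0.7237
Fraction lost = 1 − 0.7237 = 0.2763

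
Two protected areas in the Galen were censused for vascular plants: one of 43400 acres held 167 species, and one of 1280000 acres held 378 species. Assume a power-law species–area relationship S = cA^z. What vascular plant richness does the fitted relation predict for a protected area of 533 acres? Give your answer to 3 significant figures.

z = ln(378/167) / ln(1280000/43400) = 0.8169 / 3.3842 = 0.2414
c = 167 / 43400^0.2414 = 167 / 13.17 = 12.68
S₃ = 12.68 × 533^0.2414 = 12.68 × 4.552 ≈ 57.74

57.7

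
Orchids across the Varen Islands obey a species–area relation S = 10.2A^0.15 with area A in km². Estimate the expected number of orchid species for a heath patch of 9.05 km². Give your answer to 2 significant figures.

14

S = 10.2 × 9.05^0.15 = 10.2 × 1.392 ≈ 14.19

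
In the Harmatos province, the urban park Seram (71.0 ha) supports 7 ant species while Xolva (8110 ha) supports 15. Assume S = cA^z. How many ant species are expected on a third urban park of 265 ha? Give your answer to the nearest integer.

z = ln(15/7) / ln(8110/71) = 0.7621 / 4.7382 = 0.1609
c = 7 / 71^0.1609 = 7 / 1.985 = 3.526
S₃ = 3.526 × 265^0.1609 = 3.526 × 2.453 ≈ 8.652

9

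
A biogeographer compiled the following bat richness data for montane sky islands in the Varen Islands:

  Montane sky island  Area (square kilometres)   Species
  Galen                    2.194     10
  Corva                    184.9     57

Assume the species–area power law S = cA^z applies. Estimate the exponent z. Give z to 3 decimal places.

0.393

Taking logs: ln S = ln c + z ln A, so z = (ln S₂ − ln S₁)/(ln A₂ − ln A₁).
z = ln(57/10) / ln(184.9/2.194) = ln(5.7) / ln(84.28) = 1.7405 / 4.4341 = 0.3925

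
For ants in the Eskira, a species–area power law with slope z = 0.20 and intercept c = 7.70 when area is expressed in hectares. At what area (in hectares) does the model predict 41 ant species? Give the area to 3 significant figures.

4280 hectares

41 = 7.7 × A^0.2  ⇒  A^0.2 = 41/7.7 = 5.325
ln A = ln(5.325) / 0.2 = 1.6724 / 0.2 = 8.3618
A = e^8.3618 ≈ 4280 hectares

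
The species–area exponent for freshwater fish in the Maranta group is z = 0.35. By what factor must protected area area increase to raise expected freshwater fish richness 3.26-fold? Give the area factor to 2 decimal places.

29.26

(A₂/A₁)^0.35 = 3.26, so A₂/A₁ = 3.26^(1/0.35) = 3.26^2.857
ln(A₂/A₁) = ln 3.26 / 0.35 = 1.1817 / 0.35 = 3.3764
A₂/A₁ = e^3.3764 ≈ 29.26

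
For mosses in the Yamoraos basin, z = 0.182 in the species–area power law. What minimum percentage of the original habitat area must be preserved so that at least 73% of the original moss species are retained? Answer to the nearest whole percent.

18%

Need (A_new/A_old)^0.182 = 0.73, so A_new/A_old = 0.73^(1/0.182) = 0.73^5.495
ln(A_new/A_old) = ln 0.73 / 0.182 = -0.3147 / 0.182 = -1.7292
A_new/A_old = e^-1.7292 ≈ 0.1774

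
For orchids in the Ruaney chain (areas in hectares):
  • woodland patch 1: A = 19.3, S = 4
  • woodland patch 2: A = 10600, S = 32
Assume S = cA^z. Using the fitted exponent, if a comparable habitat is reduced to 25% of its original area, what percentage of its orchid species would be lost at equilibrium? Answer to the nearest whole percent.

z = ln(32/4) / ln(10600/19.3) = 2.0794 / 6.3085 = 0.3296
S_new/S_old = (A_new/A_old)^z = 0.25^0.3296 = exp(0.3296 × -1.3863) = 0.6332
Fraction lost = 1 − 0.6332 = 0.3668

37%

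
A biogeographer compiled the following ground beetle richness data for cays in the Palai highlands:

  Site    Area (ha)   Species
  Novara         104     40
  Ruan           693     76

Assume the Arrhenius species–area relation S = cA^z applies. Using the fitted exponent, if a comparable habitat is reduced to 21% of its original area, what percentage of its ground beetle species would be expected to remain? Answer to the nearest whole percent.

z = ln(76/40) / ln(693/104) = 0.6419 / 1.8966 = 0.3384
S_new/S_old = (A_new/A_old)^z = 0.21^0.3384 = exp(0.3384 × -1.5606) = 0.5897

59%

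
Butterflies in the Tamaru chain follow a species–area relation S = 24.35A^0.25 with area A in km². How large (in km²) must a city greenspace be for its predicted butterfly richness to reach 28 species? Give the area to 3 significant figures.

1.75 km²

28 = 24.35 × A^0.25  ⇒  A^0.25 = 28/24.35 = 1.15
ln A = ln(1.15) / 0.25 = 0.1397 / 0.25 = 0.5587
A = e^0.5587 ≈ 1.748 km²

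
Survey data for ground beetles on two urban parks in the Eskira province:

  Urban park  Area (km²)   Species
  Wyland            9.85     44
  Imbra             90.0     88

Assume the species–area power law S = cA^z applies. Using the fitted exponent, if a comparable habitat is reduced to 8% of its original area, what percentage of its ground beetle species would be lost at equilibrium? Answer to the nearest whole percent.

55%

z = ln(88/44) / ln(90/9.85) = 0.6931 / 2.2123 = 0.3133
S_new/S_old = (A_new/A_old)^z = 0.08^0.3133 = exp(0.3133 × -2.5257) = 0.4532
Fraction lost = 1 − 0.4532 = 0.5468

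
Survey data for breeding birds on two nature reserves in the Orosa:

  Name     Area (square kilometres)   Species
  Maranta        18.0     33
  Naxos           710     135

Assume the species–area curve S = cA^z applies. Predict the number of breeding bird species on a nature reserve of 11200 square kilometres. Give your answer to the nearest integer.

389

z = ln(135/33) / ln(710/18) = 1.4088 / 3.6749 = 0.3833
c = 33 / 18^0.3833 = 33 / 3.028 = 10.9
S₃ = 10.9 × 11200^0.3833 = 10.9 × 35.67 ≈ 388.7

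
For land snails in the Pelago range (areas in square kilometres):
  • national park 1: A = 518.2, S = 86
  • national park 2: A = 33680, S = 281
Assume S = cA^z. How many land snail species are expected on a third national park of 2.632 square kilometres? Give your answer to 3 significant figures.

z = ln(281/86) / ln(33680/518.2) = 1.1840 / 4.1743 = 0.2836
c = 86 / 518.2^0.2836 = 86 / 5.888 = 14.61
S₃ = 14.61 × 2.632^0.2836 = 14.61 × 1.316 ≈ 19.22

19.2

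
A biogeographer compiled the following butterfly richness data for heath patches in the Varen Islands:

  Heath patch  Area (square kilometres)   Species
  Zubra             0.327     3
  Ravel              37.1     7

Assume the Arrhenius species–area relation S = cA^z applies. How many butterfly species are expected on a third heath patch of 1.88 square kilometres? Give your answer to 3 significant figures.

4.10

z = ln(7/3) / ln(37.1/0.327) = 0.8473 / 4.7314 = 0.1791
c = 3 / 0.327^0.1791 = 3 / 0.8186 = 3.665
S₃ = 3.665 × 1.88^0.1791 = 3.665 × 1.12 ≈ 4.103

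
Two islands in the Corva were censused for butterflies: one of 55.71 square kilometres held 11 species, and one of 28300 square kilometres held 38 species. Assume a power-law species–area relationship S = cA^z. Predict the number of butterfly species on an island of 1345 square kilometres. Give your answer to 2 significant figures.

21

z = ln(38/11) / ln(28300/55.71) = 1.2397 / 6.2305 = 0.1990
c = 11 / 55.71^0.1990 = 11 / 2.225 = 4.943
S₃ = 4.943 × 1345^0.1990 = 4.943 × 4.193 ≈ 20.73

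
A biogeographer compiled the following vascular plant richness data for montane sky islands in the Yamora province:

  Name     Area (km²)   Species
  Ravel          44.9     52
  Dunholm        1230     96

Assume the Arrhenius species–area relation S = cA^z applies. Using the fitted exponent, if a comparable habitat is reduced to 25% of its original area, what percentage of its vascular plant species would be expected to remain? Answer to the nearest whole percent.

z = ln(96/52) / ln(1230/44.9) = 0.6131 / 3.3103 = 0.1852
S_new/S_old = (A_new/A_old)^z = 0.25^0.1852 = exp(0.1852 × -1.3863) = 0.7736

77%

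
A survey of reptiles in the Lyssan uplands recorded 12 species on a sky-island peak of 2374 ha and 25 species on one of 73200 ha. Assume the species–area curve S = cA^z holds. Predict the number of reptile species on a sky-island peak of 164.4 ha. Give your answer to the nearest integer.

7

z = ln(25/12) / ln(73200/2374) = 0.7340 / 3.4286 = 0.2141
c = 12 / 2374^0.2141 = 12 / 5.28 = 2.273
S₃ = 2.273 × 164.4^0.2141 = 2.273 × 2.981 ≈ 6.776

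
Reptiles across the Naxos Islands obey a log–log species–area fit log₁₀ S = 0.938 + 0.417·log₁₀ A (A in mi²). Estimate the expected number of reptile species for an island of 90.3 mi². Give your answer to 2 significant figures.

57

S = 8.67 × 90.3^0.417
ln S = ln 8.67 + 0.417 × ln 90.3 = 2.1598 + 0.417 × 4.5031 = 4.0376
S = e^4.0376 ≈ 56.69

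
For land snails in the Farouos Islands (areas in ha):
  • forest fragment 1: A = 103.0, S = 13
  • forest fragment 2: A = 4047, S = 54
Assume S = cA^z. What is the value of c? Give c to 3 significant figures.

z = ln(S₂/S₁) / ln(A₂/A₁) = ln(54/13) / ln(4047/103) = 1.4240 / 3.6710 = 0.3879
c = S₁ / A₁^z = 13 / 103^0.3879 = 13 / 6.037 = 2.153

2.15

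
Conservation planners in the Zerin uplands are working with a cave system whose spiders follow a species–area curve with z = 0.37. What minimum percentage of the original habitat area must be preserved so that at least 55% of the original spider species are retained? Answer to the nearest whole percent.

20%

Need (A_new/A_old)^0.37 = 0.55, so A_new/A_old = 0.55^(1/0.37) = 0.55^2.703
ln(A_new/A_old) = ln 0.55 / 0.37 = -0.5978 / 0.37 = -1.6158
A_new/A_old = e^-1.6158 ≈ 0.1987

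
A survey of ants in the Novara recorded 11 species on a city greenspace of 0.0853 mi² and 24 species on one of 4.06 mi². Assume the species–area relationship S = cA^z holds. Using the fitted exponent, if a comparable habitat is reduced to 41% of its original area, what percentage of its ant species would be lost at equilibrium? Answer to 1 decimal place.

16.5%

z = ln(24/11) / ln(4.06/0.0853) = 0.7802 / 3.8628 = 0.2020
S_new/S_old = (A_new/A_old)^z = 0.41^0.2020 = exp(0.2020 × -0.8916) = 0.8352
Fraction lost = 1 − 0.8352 = 0.1648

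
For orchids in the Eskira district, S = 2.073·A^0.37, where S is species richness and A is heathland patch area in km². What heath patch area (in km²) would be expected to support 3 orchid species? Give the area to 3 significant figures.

2.72 km²

3 = 2.073 × A^0.37  ⇒  A^0.37 = 3/2.073 = 1.447
ln A = ln(1.447) / 0.37 = 0.3696 / 0.37 = 0.9990
A = e^0.9990 ≈ 2.715 km²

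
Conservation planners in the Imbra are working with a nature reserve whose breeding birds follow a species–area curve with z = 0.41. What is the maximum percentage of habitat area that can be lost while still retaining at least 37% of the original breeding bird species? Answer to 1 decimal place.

91.2%

Need (A_new/A_old)^0.41 = 0.37, so A_new/A_old = 0.37^(1/0.41) = 0.37^2.439
ln(A_new/A_old) = ln 0.37 / 0.41 = -0.9943 / 0.41 = -2.4250
A_new/A_old = e^-2.4250 ≈ 0.08848
Fraction that can be lost = 1 − 0.08848 = 0.9115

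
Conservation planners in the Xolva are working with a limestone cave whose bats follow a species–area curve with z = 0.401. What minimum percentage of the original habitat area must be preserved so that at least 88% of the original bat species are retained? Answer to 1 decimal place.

72.7%

Need (A_new/A_old)^0.401 = 0.88, so A_new/A_old = 0.88^(1/0.401) = 0.88^2.494
ln(A_new/A_old) = ln 0.88 / 0.401 = -0.1278 / 0.401 = -0.3188
A_new/A_old = e^-0.3188 ≈ 0.727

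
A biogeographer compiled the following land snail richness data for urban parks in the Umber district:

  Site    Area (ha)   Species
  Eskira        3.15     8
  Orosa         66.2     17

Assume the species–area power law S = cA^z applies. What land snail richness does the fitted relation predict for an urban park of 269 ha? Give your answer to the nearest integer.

z = ln(17/8) / ln(66.2/3.15) = 0.7538 / 3.0453 = 0.2475
c = 8 / 3.15^0.2475 = 8 / 1.328 = 6.022
S₃ = 6.022 × 269^0.2475 = 6.022 × 3.994 ≈ 24.05

24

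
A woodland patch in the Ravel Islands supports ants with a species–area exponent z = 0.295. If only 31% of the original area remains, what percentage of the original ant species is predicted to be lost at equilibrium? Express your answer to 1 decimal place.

29.2%

S_new/S_old = (A_new/A_old)^z = 0.31^0.295
= exp(0.295 × ln 0.31) = exp(0.295 × -1.1712) = exp(-0.3455) ≈ 0.7079
Fraction lost = 1 − 0.7079 = 0.2921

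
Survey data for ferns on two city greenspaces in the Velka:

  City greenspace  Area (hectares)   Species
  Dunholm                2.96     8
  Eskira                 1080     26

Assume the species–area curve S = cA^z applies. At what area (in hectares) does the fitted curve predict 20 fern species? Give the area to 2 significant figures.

290 hectares

z = ln(26/8) / ln(1080/2.96) = 1.1787 / 5.8995 = 0.1998
c = 8 / 2.96^0.1998 = 8 / 1.242 = 6.441
A = (20/6.441)^(1/0.1998) ⇒ ln A = ln(3.105)/0.1998 = 5.6715
A = e^5.6715 ≈ 290.5 hectares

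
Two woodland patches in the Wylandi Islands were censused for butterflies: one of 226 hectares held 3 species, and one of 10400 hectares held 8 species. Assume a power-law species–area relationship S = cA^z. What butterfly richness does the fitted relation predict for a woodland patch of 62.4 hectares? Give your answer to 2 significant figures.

2.2

z = ln(8/3) / ln(10400/226) = 0.9808 / 3.8290 = 0.2562
c = 3 / 226^0.2562 = 3 / 4.009 = 0.7483
S₃ = 0.7483 × 62.4^0.2562 = 0.7483 × 2.883 ≈ 2.157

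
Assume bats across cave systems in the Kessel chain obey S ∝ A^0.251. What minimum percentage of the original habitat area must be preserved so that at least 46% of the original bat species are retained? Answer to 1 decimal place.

Need (A_new/A_old)^0.251 = 0.46, so A_new/A_old = 0.46^(1/0.251) = 0.46^3.984
ln(A_new/A_old) = ln 0.46 / 0.251 = -0.7765 / 0.251 = -3.0937
A_new/A_old = e^-3.0937 ≈ 0.04533

4.5%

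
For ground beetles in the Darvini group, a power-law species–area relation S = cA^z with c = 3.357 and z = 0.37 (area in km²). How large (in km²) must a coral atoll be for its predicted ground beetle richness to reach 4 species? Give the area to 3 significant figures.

4 = 3.357 × A^0.37  ⇒  A^0.37 = 4/3.357 = 1.192
ln A = ln(1.192) / 0.37 = 0.1752 / 0.37 = 0.4736
A = e^0.4736 ≈ 1.606 km²

1.61 km²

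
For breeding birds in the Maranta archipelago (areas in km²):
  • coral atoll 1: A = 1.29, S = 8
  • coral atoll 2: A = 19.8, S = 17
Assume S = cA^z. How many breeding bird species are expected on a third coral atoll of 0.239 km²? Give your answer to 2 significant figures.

5.0

z = ln(17/8) / ln(19.8/1.29) = 0.7538 / 2.7310 = 0.2760
c = 8 / 1.29^0.2760 = 8 / 1.073 = 7.457
S₃ = 7.457 × 0.239^0.2760 = 7.457 × 0.6737 ≈ 5.023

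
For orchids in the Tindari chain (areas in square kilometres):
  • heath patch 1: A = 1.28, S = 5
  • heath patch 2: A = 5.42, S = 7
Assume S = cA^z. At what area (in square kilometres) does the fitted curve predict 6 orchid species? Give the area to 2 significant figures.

z = ln(7/5) / ln(5.42/1.28) = 0.3365 / 1.4432 = 0.2331
c = 5 / 1.28^0.2331 = 5 / 1.059 = 4.72
A = (6/4.72)^(1/0.2331) ⇒ ln A = ln(1.271)/0.2331 = 1.0289
A = e^1.0289 ≈ 2.798 square kilometres

2.8 square kilometres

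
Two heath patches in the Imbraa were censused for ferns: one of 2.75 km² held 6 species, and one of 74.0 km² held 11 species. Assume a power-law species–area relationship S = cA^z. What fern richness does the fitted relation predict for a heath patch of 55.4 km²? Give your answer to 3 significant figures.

10.4

z = ln(11/6) / ln(74/2.75) = 0.6061 / 3.2925 = 0.1841
c = 6 / 2.75^0.1841 = 6 / 1.205 = 4.98
S₃ = 4.98 × 55.4^0.1841 = 4.98 × 2.094 ≈ 10.43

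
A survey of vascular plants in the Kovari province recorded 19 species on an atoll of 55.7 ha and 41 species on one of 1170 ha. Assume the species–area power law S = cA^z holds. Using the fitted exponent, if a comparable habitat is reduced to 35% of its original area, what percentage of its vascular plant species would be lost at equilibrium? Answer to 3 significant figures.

23.3%

z = ln(41/19) / ln(1170/55.7) = 0.7691 / 3.0448 = 0.2526
S_new/S_old = (A_new/A_old)^z = 0.35^0.2526 = exp(0.2526 × -1.0498) = 0.7671
Fraction lost = 1 − 0.7671 = 0.2329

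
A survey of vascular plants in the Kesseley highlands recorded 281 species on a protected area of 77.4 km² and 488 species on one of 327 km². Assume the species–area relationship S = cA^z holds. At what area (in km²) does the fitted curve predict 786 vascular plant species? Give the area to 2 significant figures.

z = ln(488/281) / ln(327/77.4) = 0.5520 / 1.4410 = 0.3830
c = 281 / 77.4^0.3830 = 281 / 5.29 = 53.12
A = (786/53.12)^(1/0.3830) ⇒ ln A = ln(14.8)/0.3830 = 7.0343
A = e^7.0343 ≈ 1135 km²

1100 km²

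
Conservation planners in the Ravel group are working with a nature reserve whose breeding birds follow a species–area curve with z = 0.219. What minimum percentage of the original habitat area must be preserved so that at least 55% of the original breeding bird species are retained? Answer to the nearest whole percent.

7%

Need (A_new/A_old)^0.219 = 0.55, so A_new/A_old = 0.55^(1/0.219) = 0.55^4.566
ln(A_new/A_old) = ln 0.55 / 0.219 = -0.5978 / 0.219 = -2.7298
A_new/A_old = e^-2.7298 ≈ 0.06523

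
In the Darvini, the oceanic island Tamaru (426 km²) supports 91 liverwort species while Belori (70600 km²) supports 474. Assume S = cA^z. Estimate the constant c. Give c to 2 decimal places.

12.88

z = ln(S₂/S₁) / ln(A₂/A₁) = ln(474/91) / ln(70600/426) = 1.6503 / 5.1103 = 0.3229
c = S₁ / A₁^z = 91 / 426^0.3229 = 91 / 7.066 = 12.88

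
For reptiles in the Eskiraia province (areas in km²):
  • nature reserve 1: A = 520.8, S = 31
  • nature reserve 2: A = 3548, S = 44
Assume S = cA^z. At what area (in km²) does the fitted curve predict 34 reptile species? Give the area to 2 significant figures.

860 km²

z = ln(44/31) / ln(3548/520.8) = 0.3502 / 1.9188 = 0.1825
c = 31 / 520.8^0.1825 = 31 / 3.132 = 9.898
A = (34/9.898)^(1/0.1825) ⇒ ln A = ln(3.435)/0.1825 = 6.7615
A = e^6.7615 ≈ 863.9 km²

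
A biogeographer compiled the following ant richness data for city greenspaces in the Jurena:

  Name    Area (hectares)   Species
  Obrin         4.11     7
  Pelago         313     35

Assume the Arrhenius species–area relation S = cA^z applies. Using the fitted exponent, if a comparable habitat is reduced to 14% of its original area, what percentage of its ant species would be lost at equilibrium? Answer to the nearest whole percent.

z = ln(35/7) / ln(313/4.11) = 1.6094 / 4.3328 = 0.3715
S_new/S_old = (A_new/A_old)^z = 0.14^0.3715 = exp(0.3715 × -1.9661) = 0.4818
Fraction lost = 1 − 0.4818 = 0.5182

52%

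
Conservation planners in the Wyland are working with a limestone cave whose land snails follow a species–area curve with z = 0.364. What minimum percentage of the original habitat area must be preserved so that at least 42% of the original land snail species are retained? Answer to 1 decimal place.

Need (A_new/A_old)^0.364 = 0.42, so A_new/A_old = 0.42^(1/0.364) = 0.42^2.747
ln(A_new/A_old) = ln 0.42 / 0.364 = -0.8675 / 0.364 = -2.3832
A_new/A_old = e^-2.3832 ≈ 0.09225

9.2%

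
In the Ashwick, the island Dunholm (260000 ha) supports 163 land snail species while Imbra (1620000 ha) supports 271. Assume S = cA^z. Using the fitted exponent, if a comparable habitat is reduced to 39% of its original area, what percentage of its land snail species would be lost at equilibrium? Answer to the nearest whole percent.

23%

z = ln(271/163) / ln(1620000/260000) = 0.5084 / 1.8295 = 0.2779
S_new/S_old = (A_new/A_old)^z = 0.39^0.2779 = exp(0.2779 × -0.9416) = 0.7698
Fraction lost = 1 − 0.7698 = 0.2302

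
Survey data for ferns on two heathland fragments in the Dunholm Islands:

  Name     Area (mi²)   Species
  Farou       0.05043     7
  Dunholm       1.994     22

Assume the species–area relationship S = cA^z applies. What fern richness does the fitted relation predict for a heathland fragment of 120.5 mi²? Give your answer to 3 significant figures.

z = ln(22/7) / ln(1.994/0.05043) = 1.1451 / 3.6773 = 0.3114
c = 7 / 0.05043^0.3114 = 7 / 0.3945 = 17.75
S₃ = 17.75 × 120.5^0.3114 = 17.75 × 4.447 ≈ 78.91

78.9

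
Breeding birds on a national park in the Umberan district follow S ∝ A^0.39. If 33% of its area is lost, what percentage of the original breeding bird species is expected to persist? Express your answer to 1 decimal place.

85.5%

S_new/S_old = (A_new/A_old)^z = 0.67^0.39
= exp(0.39 × ln 0.67) = exp(0.39 × -0.4005) = exp(-0.1562) ≈ 0.8554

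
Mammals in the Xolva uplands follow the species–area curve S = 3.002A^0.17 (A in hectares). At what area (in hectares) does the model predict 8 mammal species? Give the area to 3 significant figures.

8 = 3.002 × A^0.17  ⇒  A^0.17 = 8/3.002 = 2.665
ln A = ln(2.665) / 0.17 = 0.9802 / 0.17 = 5.7657
A = e^5.7657 ≈ 319.2 hectares

319 hectares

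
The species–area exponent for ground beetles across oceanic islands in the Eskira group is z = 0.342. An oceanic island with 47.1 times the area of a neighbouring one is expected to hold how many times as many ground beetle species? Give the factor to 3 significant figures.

S₂/S₁ = (A₂/A₁)^z = 47.1^0.342
ln(S₂/S₁) = 0.342 × ln 47.1 = 0.342 × 3.8523 = 1.3175
S₂/S₁ = e^1.3175 ≈ 3.734

3.73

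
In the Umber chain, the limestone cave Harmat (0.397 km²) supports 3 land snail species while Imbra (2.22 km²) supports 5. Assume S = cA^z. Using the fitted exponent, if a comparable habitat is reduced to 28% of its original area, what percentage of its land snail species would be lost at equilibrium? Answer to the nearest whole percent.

31%

z = ln(5/3) / ln(2.22/0.397) = 0.5108 / 1.7213 = 0.2968
S_new/S_old = (A_new/A_old)^z = 0.28^0.2968 = exp(0.2968 × -1.2730) = 0.6854
Fraction lost = 1 − 0.6854 = 0.3146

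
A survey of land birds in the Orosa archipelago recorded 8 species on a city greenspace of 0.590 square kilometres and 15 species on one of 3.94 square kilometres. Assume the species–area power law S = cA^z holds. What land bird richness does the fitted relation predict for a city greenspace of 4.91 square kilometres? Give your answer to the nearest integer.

16

z = ln(15/8) / ln(3.94/0.59) = 0.6286 / 1.8988 = 0.3311
c = 8 / 0.59^0.3311 = 8 / 0.8397 = 9.527
S₃ = 9.527 × 4.91^0.3311 = 9.527 × 1.693 ≈ 16.13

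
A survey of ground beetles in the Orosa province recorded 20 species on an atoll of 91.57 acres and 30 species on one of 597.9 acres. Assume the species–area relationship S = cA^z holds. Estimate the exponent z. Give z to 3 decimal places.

0.216

Taking logs: ln S = ln c + z ln A, so z = (ln S₂ − ln S₁)/(ln A₂ − ln A₁).
z = ln(30/20) / ln(597.9/91.57) = ln(1.5) / ln(6.529) = 0.4055 / 1.8763 = 0.2161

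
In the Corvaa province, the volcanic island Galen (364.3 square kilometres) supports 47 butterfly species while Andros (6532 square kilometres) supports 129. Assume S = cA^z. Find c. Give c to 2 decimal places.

5.97

z = ln(S₂/S₁) / ln(A₂/A₁) = ln(129/47) / ln(6532/364.3) = 1.0097 / 2.8865 = 0.3498
c = S₁ / A₁^z = 47 / 364.3^0.3498 = 47 / 7.87 = 5.972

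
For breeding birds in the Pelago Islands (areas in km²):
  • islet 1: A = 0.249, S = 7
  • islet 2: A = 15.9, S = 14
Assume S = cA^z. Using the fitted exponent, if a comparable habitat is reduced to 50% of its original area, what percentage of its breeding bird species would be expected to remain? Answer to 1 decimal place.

89.1%

z = ln(14/7) / ln(15.9/0.249) = 0.6931 / 4.1566 = 0.1668
S_new/S_old = (A_new/A_old)^z = 0.5^0.1668 = exp(0.1668 × -0.6931) = 0.8908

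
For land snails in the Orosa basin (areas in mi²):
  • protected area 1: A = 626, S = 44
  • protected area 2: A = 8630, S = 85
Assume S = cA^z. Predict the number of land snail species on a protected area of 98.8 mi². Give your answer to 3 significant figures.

27.7

z = ln(85/44) / ln(8630/626) = 0.6585 / 2.6236 = 0.2510
c = 44 / 626^0.2510 = 44 / 5.033 = 8.742
S₃ = 8.742 × 98.8^0.2510 = 8.742 × 3.167 ≈ 27.68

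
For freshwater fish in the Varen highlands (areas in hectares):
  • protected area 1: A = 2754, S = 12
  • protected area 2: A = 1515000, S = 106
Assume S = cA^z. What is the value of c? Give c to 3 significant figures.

0.779

z = ln(S₂/S₁) / ln(A₂/A₁) = ln(106/12) / ln(1515000/2754) = 2.1785 / 6.3101 = 0.3452
c = S₁ / A₁^z = 12 / 2754^0.3452 = 12 / 15.4 = 0.779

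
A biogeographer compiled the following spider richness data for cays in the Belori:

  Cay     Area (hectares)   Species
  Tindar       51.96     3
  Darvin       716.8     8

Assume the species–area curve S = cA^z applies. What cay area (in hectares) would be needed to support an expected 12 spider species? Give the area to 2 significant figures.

z = ln(8/3) / ln(716.8/51.96) = 0.9808 / 2.6243 = 0.3737
c = 3 / 51.96^0.3737 = 3 / 4.377 = 0.6853
A = (12/0.6853)^(1/0.3737) ⇒ ln A = ln(17.51)/0.3737 = 7.6597
A = e^7.6597 ≈ 2121 hectares

2100 hectares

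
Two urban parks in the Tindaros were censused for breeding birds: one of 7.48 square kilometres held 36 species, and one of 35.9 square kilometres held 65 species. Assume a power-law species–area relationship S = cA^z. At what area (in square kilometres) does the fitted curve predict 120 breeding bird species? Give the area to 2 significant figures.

z = ln(65/36) / ln(35.9/7.48) = 0.5909 / 1.5685 = 0.3767
c = 36 / 7.48^0.3767 = 36 / 2.134 = 16.87
A = (120/16.87)^(1/0.3767) ⇒ ln A = ln(7.114)/0.3767 = 5.2083
A = e^5.2083 ≈ 182.8 square kilometres

180 square kilometres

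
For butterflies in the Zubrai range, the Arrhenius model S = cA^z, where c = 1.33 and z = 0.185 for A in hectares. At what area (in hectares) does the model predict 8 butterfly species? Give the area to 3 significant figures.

16300 hectares

8 = 1.33 × A^0.185  ⇒  A^0.185 = 8/1.33 = 6.015
ln A = ln(6.015) / 0.185 = 1.7943 / 0.185 = 9.6987
A = e^9.6987 ≈ 16297 hectares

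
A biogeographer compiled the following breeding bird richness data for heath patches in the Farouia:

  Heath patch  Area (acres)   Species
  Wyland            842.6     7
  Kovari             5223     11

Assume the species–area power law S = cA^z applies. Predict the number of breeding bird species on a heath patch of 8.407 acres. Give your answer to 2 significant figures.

z = ln(11/7) / ln(5223/842.6) = 0.4520 / 1.8243 = 0.2478
c = 7 / 842.6^0.2478 = 7 / 5.307 = 1.319
S₃ = 1.319 × 8.407^0.2478 = 1.319 × 1.695 ≈ 2.235

2.2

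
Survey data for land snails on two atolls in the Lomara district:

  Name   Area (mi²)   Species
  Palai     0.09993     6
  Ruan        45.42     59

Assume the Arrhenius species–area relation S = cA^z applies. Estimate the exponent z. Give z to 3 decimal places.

Taking logs: ln S = ln c + z ln A, so z = (ln S₂ − ln S₁)/(ln A₂ − ln A₁).
z = ln(59/6) / ln(45.42/0.09993) = ln(9.833) / ln(454.5) = 2.2858 / 6.1192 = 0.3735

0.374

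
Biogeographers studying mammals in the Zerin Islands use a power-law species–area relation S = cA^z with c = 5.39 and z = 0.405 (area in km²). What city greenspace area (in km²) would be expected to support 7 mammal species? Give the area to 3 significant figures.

7 = 5.39 × A^0.405  ⇒  A^0.405 = 7/5.39 = 1.299
ln A = ln(1.299) / 0.405 = 0.2614 / 0.405 = 0.6453
A = e^0.6453 ≈ 1.907 km²

1.91 km²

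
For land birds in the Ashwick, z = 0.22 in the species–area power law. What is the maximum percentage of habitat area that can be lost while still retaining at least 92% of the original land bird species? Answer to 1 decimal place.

Need (A_new/A_old)^0.22 = 0.92, so A_new/A_old = 0.92^(1/0.22) = 0.92^4.545
ln(A_new/A_old) = ln 0.92 / 0.22 = -0.0834 / 0.22 = -0.3790
A_new/A_old = e^-0.3790 ≈ 0.6845
Fraction that can be lost = 1 − 0.6845 = 0.3155

31.5%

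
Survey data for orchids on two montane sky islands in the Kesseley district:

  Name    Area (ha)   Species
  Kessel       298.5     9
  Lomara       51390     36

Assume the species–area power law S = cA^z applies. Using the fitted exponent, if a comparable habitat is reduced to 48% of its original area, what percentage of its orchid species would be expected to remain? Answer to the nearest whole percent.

z = ln(36/9) / ln(51390/298.5) = 1.3863 / 5.1484 = 0.2693
S_new/S_old = (A_new/A_old)^z = 0.48^0.2693 = exp(0.2693 × -0.7340) = 0.8207

82%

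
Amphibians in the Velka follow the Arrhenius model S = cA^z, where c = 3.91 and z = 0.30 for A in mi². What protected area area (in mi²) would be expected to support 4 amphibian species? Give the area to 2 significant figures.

4 = 3.91 × A^0.3  ⇒  A^0.3 = 4/3.91 = 1.023
ln A = ln(1.023) / 0.3 = 0.0228 / 0.3 = 0.0759
A = e^0.0759 ≈ 1.079 mi²

1.1 mi²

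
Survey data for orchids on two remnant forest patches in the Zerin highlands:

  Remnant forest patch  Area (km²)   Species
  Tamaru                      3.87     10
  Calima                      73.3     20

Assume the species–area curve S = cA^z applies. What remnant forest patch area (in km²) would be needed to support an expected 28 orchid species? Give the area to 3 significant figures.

z = ln(20/10) / ln(73.3/3.87) = 0.6931 / 2.9413 = 0.2357
c = 10 / 3.87^0.2357 = 10 / 1.376 = 7.269
A = (28/7.269)^(1/0.2357) ⇒ ln A = ln(3.852)/0.2357 = 5.7223
A = e^5.7223 ≈ 305.6 km²

306 km²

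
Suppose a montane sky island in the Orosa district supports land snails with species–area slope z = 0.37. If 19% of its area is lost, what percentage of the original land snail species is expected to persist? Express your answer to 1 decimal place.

92.5%

S_new/S_old = (A_new/A_old)^z = 0.81^0.37
= exp(0.37 × ln 0.81) = exp(0.37 × -0.2107) = exp(-0.0780) ≈ 0.925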